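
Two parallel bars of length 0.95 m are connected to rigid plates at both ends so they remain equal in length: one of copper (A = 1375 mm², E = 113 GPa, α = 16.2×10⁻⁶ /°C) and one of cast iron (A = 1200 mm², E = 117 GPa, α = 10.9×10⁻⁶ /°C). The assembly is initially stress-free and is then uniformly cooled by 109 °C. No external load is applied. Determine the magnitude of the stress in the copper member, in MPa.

σ ≈ 31 MPa (tensile)

Equilibrium of a rigid end plate with no external load gives equal and opposite internal forces ±P in the two members. Since α_{copper} > α_{cast iron}, cooling drives the copper into tension and the cast iron into compression.
Setting the final lengths equal and cancelling L: (α₁ − α₂)ΔT = P/(A₁E₁) + P/(A₂E₂).
|α₁ − α₂|·ΔT = 5.3×10⁻⁶ × 109 = 0.0005777.
1/(A₁E₁) + 1/(A₂E₂) = 1/(1375×113×10³) + 1/(1200×117×10³) = 1.356×10⁻⁸ N⁻¹.
So P = 0.0005777 / 1.356×10⁻⁸ = 42.61 kN.
σ_{copper} = P/A₁ = 42610/1375 = 30.99 MPa, tensile.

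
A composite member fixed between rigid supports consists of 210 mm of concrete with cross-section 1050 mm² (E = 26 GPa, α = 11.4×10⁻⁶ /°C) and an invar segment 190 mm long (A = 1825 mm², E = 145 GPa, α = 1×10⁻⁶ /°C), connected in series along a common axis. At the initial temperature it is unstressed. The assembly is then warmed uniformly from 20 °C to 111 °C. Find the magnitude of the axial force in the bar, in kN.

P ≈ 28 kN (compressive)

If the supports were absent, the total length change would be Σ αᵢΔT Lᵢ = 11.4×10⁻⁶×91×210 + 1×10⁻⁶×91×190 = 0.2351 mm.
The walls prevent any net length change, so an axial force P (same in every segment) develops. Compatibility: P · Σ Lᵢ/(AᵢEᵢ) = δ_free.
Σ Lᵢ/(AᵢEᵢ) = 210/(1050×26×10³) + 190/(1825×145×10³) = 8.41×10⁻⁶ mm/N.
P = 0.2351 / 8.41×10⁻⁶ = 27960 N = 27.96 kN, compressive.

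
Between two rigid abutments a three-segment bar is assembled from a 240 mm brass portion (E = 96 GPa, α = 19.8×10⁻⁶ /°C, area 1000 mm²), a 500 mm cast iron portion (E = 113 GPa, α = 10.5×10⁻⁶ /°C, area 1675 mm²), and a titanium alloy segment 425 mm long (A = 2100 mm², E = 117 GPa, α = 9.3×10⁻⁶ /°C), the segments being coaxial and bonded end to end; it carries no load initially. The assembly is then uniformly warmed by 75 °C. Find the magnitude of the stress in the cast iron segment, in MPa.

σ ≈ 90.9 MPa (compressive)

If the supports were absent, the total length change would be Σ αᵢΔT Lᵢ = 19.8×10⁻⁶×75×240 + 10.5×10⁻⁶×75×500 + 9.3×10⁻⁶×75×425 = 1.047 mm.
The walls prevent any net length change, so an axial force P (same in every segment) develops. Compatibility: P · Σ Lᵢ/(AᵢEᵢ) = δ_free.
The series flexibility is Σ Lᵢ/(AᵢEᵢ) = 240/(1000×96×10³) + 500/(1675×113×10³) + 425/(2100×117×10³) = 6.871×10⁻⁶ mm/N.
Hence P = δ_free / Σ(L/AE) = 1.047/6.871×10⁻⁶ = 152.3 kN (compressive).
σ_{cast iron} = P / A = 152300 / 1675 = 90.93 MPa.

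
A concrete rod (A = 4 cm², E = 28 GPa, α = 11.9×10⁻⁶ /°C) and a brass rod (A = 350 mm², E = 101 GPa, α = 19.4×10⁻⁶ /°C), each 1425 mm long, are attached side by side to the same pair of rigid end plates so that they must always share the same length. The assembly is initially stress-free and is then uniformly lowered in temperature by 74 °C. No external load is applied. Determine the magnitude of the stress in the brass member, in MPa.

σ ≈ 13.5 MPa (tensile)

Both members must finish at the same length. With the larger α, the brass tends to over-contract; the plates restrain it, putting the brass in tension and the concrete in compression. With no external load the two internal forces are equal and opposite, magnitude P.
Compatibility of the two members (thermal + elastic change equal): (α₁ − α₂)ΔT = P·[1/(A₁E₁) + 1/(A₂E₂)].
|α₁ − α₂|·ΔT = 7.5×10⁻⁶ × 74 = 0.000555.
1/(A₁E₁) + 1/(A₂E₂) = 1/(400×28×10³) + 1/(350×101×10³) = 1.176×10⁻⁷ N⁻¹.
P = 0.000555 / 1.176×10⁻⁷ = 4720 N = 4.72 kN.
σ_{brass} = P/A₂ = 4720/350 = 13.49 MPa, tensile.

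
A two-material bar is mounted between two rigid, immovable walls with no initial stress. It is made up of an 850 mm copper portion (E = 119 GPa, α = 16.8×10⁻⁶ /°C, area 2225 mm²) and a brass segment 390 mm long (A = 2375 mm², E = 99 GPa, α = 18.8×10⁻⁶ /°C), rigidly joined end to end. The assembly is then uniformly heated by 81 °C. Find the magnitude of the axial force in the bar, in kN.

P ≈ 360 kN (compressive)

If the supports were absent, the total length change would be Σ αᵢΔT Lᵢ = 16.8×10⁻⁶×81×850 + 18.8×10⁻⁶×81×390 = 1.751 mm.
The rigid supports impose zero overall length change; the single axial force P common to all segments must satisfy P Σ Lᵢ/(AᵢEᵢ) = δ_free.
Σ Lᵢ/(AᵢEᵢ) = 850/(2225×119×10³) + 390/(2375×99×10³) = 4.869×10⁻⁶ mm/N.
So P = 1.751 / 4.869×10⁻⁶ = 359.5 kN, compressive.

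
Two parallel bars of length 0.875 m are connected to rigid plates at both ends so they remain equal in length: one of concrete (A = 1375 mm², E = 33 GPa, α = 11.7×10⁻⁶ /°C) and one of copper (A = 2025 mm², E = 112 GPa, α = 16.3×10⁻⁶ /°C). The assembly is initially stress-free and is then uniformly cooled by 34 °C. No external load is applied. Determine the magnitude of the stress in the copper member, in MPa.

σ ≈ 2.92 MPa (tensile)

Equilibrium of a rigid end plate with no external load gives equal and opposite internal forces ±P in the two members. Since α_{copper} > α_{concrete}, cooling drives the copper into tension and the concrete into compression.
Compatibility of the two members (thermal + elastic change equal): (α₁ − α₂)ΔT = P·[1/(A₁E₁) + 1/(A₂E₂)].
|α₁ − α₂|·ΔT = 4.6×10⁻⁶ × 34 = 0.0001564.
1/(A₁E₁) + 1/(A₂E₂) = 1/(1375×33×10³) + 1/(2025×112×10³) = 2.645×10⁻⁸ N⁻¹.
P = 0.0001564 / 2.645×10⁻⁸ = 5914 N = 5.914 kN.
σ_{copper} = P/A₂ = 5914/2025 = 2.92 MPa, tensile.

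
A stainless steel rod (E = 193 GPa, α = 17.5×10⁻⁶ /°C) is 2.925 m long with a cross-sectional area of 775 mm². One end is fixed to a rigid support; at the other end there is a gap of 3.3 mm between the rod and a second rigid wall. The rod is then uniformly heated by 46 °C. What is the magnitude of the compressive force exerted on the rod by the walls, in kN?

If the wall were absent the rod would grow by αΔT L = 17.5×10⁻⁶ × 46 × 2925 = 2.355 mm.
Since δ_free = 2.35 mm is less than the 3.3 mm gap, the rod never touches the wall. No axial force develops.

P ≈ 0 kN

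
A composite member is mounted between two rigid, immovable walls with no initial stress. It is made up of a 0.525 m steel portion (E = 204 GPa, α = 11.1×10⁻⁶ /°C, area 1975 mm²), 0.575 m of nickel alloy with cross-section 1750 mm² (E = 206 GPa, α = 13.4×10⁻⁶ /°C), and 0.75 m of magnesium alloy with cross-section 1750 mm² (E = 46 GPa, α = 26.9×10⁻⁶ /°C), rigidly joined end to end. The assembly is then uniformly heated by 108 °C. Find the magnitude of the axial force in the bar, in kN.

Free thermal expansion of the whole bar: Σ αᵢΔT Lᵢ = 11.1×10⁻⁶×108×525 + 13.4×10⁻⁶×108×575 + 26.9×10⁻⁶×108×750 = 3.64 mm.
The rigid supports impose zero overall length change; the single axial force P common to all segments must satisfy P Σ Lᵢ/(AᵢEᵢ) = δ_free.
The series flexibility is Σ Lᵢ/(AᵢEᵢ) = 525/(1975×204×10³) + 575/(1750×206×10³) + 750/(1750×46×10³) = 1.221×10⁻⁵ mm/N.
So P = 3.64 / 1.221×10⁻⁵ = 298 kN, compressive.

P ≈ 298 kN (compressive)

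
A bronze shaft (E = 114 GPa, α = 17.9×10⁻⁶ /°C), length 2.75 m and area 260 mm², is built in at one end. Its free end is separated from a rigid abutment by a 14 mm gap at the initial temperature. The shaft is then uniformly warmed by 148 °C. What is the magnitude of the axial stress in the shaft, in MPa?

σ ≈ 0 MPa

Free thermal elongation = αΔT L = 17.9×10⁻⁶ × 148 × 2750 = 7.285 mm.
Since δ_free = 7.29 mm is less than the 14 mm gap, the shaft never touches the wall. No axial force develops.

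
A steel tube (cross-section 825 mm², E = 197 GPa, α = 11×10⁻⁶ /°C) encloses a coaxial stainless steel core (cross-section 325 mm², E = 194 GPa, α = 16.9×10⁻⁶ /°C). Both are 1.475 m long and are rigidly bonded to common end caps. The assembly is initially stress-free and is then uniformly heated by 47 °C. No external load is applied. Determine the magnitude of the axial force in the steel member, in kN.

P ≈ 12.6 kN (tensile in the steel)

Equilibrium of a rigid end plate with no external load gives equal and opposite internal forces ±P in the two members. Since α_{stainless steel} > α_{steel}, heating drives the stainless steel into compression and the steel into tension.
Setting the final lengths equal and cancelling L: (α₁ − α₂)ΔT = P/(A₁E₁) + P/(A₂E₂).
|α₁ − α₂|·ΔT = 5.9×10⁻⁶ × 47 = 0.0002773.
1/(A₁E₁) + 1/(A₂E₂) = 1/(825×197×10³) + 1/(325×194×10³) = 2.201×10⁻⁸ N⁻¹.
So P = 0.0002773 / 2.201×10⁻⁸ = 12.6 kN.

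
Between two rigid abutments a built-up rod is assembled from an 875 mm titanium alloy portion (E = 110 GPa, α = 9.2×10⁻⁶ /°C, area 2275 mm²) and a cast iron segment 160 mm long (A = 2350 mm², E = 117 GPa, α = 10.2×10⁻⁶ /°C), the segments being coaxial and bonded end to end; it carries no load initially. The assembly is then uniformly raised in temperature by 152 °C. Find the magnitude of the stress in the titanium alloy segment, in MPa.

Free thermal expansion of the whole bar: Σ αᵢΔT Lᵢ = 9.2×10⁻⁶×152×875 + 10.2×10⁻⁶×152×160 = 1.472 mm.
Since the ends are fixed, an axial force P builds up, equal in every segment, with P · Σ Lᵢ/(AᵢEᵢ) = δ_free.
Σ Lᵢ/(AᵢEᵢ) = 875/(2275×110×10³) + 160/(2350×117×10³) = 4.078×10⁻⁶ mm/N.
So P = 1.472 / 4.078×10⁻⁶ = 360.8 kN, compressive.
σ_{titanium alloy} = P / A = 360800 / 2275 = 158.6 MPa.

σ ≈ 159 MPa (compressive)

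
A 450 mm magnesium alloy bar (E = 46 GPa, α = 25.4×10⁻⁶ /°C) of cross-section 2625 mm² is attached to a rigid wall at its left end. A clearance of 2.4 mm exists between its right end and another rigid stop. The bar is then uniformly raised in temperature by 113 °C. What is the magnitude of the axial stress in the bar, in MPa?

Unrestrained expansion: δ_free = αΔT L = 25.4×10⁻⁶ × 113 × 450 = 1.292 mm.
Since δ_free = 1.29 mm is less than the 2.4 mm gap, the bar never touches the wall. No axial force develops.

σ ≈ 0 MPa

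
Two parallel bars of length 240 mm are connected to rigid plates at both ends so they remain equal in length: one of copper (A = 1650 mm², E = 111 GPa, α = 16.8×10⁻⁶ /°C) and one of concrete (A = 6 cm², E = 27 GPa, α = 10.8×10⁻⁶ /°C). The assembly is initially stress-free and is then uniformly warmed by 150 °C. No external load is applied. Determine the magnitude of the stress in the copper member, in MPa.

Both members must finish at the same length. With the larger α, the copper tends to over-expand; the plates restrain it, putting the copper in compression and the concrete in tension. With no external load the two internal forces are equal and opposite, magnitude P.
Equating the net (thermal + elastic) strains gives |α₁ − α₂|·ΔT = P·[1/(A₁E₁) + 1/(A₂E₂)].
|α₁ − α₂|·ΔT = 6×10⁻⁶ × 150 = 0.0009.
1/(A₁E₁) + 1/(A₂E₂) = 1/(1650×111×10³) + 1/(600×27×10³) = 6.719×10⁻⁸ N⁻¹.
So P = 0.0009 / 6.719×10⁻⁸ = 13.4 kN.
σ_{copper} = P/A₁ = 13400/1650 = 8.118 MPa, compressive.

σ ≈ 8.12 MPa (compressive)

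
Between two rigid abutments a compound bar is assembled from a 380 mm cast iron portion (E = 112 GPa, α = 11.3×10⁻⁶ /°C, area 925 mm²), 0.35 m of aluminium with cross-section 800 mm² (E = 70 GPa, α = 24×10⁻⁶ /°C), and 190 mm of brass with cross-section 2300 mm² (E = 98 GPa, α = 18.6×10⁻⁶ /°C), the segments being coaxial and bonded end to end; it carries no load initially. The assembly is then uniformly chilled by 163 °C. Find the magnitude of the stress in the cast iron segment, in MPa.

If the supports were absent, the total length change would be Σ αᵢΔT Lᵢ = 11.3×10⁻⁶×163×380 + 24×10⁻⁶×163×350 + 18.6×10⁻⁶×163×190 = 2.645 mm.
The rigid supports impose zero overall length change; the single axial force P common to all segments must satisfy P Σ Lᵢ/(AᵢEᵢ) = δ_free.
Σ Lᵢ/(AᵢEᵢ) = 380/(925×112×10³) + 350/(800×70×10³) + 190/(2300×98×10³) = 1.076×10⁻⁵ mm/N.
Hence P = δ_free / Σ(L/AE) = 2.645/1.076×10⁻⁵ = 245.8 kN (tensile).
σ_{cast iron} = P / A = 245800 / 925 = 265.7 MPa.

σ ≈ 266 MPa (tensile)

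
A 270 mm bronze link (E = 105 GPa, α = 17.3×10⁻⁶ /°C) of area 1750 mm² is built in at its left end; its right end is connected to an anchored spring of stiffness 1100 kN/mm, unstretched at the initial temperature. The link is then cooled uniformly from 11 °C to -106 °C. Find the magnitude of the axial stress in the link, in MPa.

σ ≈ 131 MPa (tensile)

The unrestrained thermal change is αΔT L = 17.3×10⁻⁶ × 117 × 270 = 0.5465 mm.
With a force P in the spring, the elastic change of the link is PL/(AE) and that of the spring is P/k; compatibility requires their sum to equal δ_free.
So P = δ_free / [L/(AE) + 1/k] = 0.5465 / [ 270/(1750×105×10³) + 1/(1100×10³) ].
P = 0.5465 / 2.378×10⁻⁶ = 229800 N.
σ = P/A = 229800/1750 = 131.3 MPa.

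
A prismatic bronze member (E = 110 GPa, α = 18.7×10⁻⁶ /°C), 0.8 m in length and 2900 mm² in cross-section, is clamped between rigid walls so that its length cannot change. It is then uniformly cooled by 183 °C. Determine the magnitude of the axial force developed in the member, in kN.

P ≈ 1090 kN (tensile)

With zero net strain, σ = E·αΔT = 110 GPa × 18.7×10⁻⁶ × 183 = 376.4 MPa.
P = AEαΔT = 2900 × 110×10³ × 18.7×10⁻⁶ × 183 = 1092 kN (tensile).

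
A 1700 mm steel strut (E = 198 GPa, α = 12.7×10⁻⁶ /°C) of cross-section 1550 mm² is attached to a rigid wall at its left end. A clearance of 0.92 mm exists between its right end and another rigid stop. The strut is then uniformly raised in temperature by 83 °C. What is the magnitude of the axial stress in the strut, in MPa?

σ ≈ 102 MPa (compressive)

Free thermal elongation = αΔT L = 12.7×10⁻⁶ × 83 × 1700 = 1.792 mm.
The gap closes (δ_free > 0.92 mm) and the wall then resists a further 1.792 − 0.92 = 0.872 mm of expansion.
Compatibility: PL/(AE) = 0.872 mm, so σ = P/A = E × (0.872/1700) = 101.6 MPa.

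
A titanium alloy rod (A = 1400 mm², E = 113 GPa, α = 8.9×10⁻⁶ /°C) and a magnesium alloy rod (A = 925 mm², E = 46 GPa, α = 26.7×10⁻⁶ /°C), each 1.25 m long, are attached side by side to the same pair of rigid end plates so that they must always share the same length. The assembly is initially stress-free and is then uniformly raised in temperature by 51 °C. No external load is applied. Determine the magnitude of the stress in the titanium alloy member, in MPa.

Equilibrium of a rigid end plate with no external load gives equal and opposite internal forces ±P in the two members. Since α_{magnesium alloy} > α_{titanium alloy}, heating drives the magnesium alloy into compression and the titanium alloy into tension.
Equating the net (thermal + elastic) strains gives |α₁ − α₂|·ΔT = P·[1/(A₁E₁) + 1/(A₂E₂)].
|α₁ − α₂|·ΔT = 17.8×10⁻⁶ × 51 = 0.0009078.
1/(A₁E₁) + 1/(A₂E₂) = 1/(1400×113×10³) + 1/(925×46×10³) = 2.982×10⁻⁸ N⁻¹.
P = 0.0009078 / 2.982×10⁻⁸ = 30440 N = 30.44 kN.
σ_{titanium alloy} = P/A₁ = 30440/1400 = 21.74 MPa, tensile.

σ ≈ 21.7 MPa (tensile)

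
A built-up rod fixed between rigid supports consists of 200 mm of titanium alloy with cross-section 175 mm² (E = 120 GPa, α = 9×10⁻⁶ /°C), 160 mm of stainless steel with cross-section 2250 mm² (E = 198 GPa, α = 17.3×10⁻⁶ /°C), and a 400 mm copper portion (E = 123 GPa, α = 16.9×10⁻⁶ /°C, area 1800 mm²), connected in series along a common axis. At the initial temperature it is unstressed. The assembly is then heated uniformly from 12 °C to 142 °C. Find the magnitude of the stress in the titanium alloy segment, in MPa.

Free thermal expansion of the whole bar: Σ αᵢΔT Lᵢ = 9×10⁻⁶×130×200 + 17.3×10⁻⁶×130×160 + 16.9×10⁻⁶×130×400 = 1.473 mm.
The rigid supports impose zero overall length change; the single axial force P common to all segments must satisfy P Σ Lᵢ/(AᵢEᵢ) = δ_free.
Σ Lᵢ/(AᵢEᵢ) = 200/(175×120×10³) + 160/(2250×198×10³) + 400/(1800×123×10³) = 1.169×10⁻⁵ mm/N.
So P = 1.473 / 1.169×10⁻⁵ = 126 kN, compressive.
σ_{titanium alloy} = P / A = 126000 / 175 = 719.9 MPa.

σ ≈ 720 MPa (compressive)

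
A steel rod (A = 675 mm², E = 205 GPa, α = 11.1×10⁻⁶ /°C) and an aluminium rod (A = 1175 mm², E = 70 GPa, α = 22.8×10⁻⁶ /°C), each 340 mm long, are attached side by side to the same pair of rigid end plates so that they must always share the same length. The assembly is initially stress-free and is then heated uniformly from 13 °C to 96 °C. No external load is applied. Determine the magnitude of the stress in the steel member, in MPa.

σ ≈ 74.2 MPa (tensile)

Equilibrium of a rigid end plate with no external load gives equal and opposite internal forces ±P in the two members. Since α_{aluminium} > α_{steel}, heating drives the aluminium into compression and the steel into tension.
Setting the final lengths equal and cancelling L: (α₁ − α₂)ΔT = P/(A₁E₁) + P/(A₂E₂).
|α₁ − α₂|·ΔT = 11.7×10⁻⁶ × 83 = 0.0009711.
1/(A₁E₁) + 1/(A₂E₂) = 1/(675×205×10³) + 1/(1175×70×10³) = 1.938×10⁻⁸ N⁻¹.
P = 0.0009711 / 1.938×10⁻⁸ = 50100 N = 50.1 kN.
σ_{steel} = P/A₁ = 50100/675 = 74.22 MPa, tensile.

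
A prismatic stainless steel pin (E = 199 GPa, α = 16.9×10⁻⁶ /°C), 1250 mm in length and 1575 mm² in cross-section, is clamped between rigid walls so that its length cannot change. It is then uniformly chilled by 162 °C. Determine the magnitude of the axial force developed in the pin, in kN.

Full restraint means ε = 0, so the stress is σ = EαΔT = 199×10³ × 16.9×10⁻⁶ × 162 = 544.8 MPa.
P = AEαΔT = 1575 × 199×10³ × 16.9×10⁻⁶ × 162 = 858.1 kN (tensile).

P ≈ 858 kN (tensile)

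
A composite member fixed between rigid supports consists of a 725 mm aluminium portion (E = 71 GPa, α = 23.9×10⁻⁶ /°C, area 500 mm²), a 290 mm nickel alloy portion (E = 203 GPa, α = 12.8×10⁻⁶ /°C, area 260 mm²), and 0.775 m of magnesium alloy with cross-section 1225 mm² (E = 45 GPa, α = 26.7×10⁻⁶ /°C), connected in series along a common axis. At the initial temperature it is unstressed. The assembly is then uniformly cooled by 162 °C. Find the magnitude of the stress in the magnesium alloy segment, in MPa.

If the supports were absent, the total length change would be Σ αᵢΔT Lᵢ = 23.9×10⁻⁶×162×725 + 12.8×10⁻⁶×162×290 + 26.7×10⁻⁶×162×775 = 6.761 mm.
The rigid supports impose zero overall length change; the single axial force P common to all segments must satisfy P Σ Lᵢ/(AᵢEᵢ) = δ_free.
Σ Lᵢ/(AᵢEᵢ) = 725/(500×71×10³) + 290/(260×203×10³) + 775/(1225×45×10³) = 3.998×10⁻⁵ mm/N.
P = 6.761 / 3.998×10⁻⁵ = 169100 N = 169.1 kN, tensile.
σ_{magnesium alloy} = P / A = 169100 / 1225 = 138.1 MPa.

σ ≈ 138 MPa (tensile)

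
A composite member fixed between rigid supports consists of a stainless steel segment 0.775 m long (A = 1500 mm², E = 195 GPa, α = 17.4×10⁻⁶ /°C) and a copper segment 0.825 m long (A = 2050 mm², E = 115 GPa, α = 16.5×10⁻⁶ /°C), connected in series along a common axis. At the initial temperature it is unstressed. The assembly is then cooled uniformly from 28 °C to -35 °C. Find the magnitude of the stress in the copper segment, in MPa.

With the walls removed the bar would change length by δ_free = Σ αᵢΔT Lᵢ = 17.4×10⁻⁶×63×775 + 16.5×10⁻⁶×63×825 = 1.707 mm.
The walls prevent any net length change, so an axial force P (same in every segment) develops. Compatibility: P · Σ Lᵢ/(AᵢEᵢ) = δ_free.
The series flexibility is Σ Lᵢ/(AᵢEᵢ) = 775/(1500×195×10³) + 825/(2050×115×10³) = 6.149×10⁻⁶ mm/N.
P = 1.707 / 6.149×10⁻⁶ = 277600 N = 277.6 kN, tensile.
σ_{copper} = P / A = 277600 / 2050 = 135.4 MPa.

σ ≈ 135 MPa (tensile)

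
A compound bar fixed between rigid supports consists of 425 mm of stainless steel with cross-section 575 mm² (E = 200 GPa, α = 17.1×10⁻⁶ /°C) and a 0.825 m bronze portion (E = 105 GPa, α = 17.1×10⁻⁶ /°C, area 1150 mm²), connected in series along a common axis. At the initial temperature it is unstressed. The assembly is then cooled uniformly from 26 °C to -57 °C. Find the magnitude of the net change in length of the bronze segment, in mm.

Free thermal contraction of the whole bar: Σ αᵢΔT Lᵢ = 17.1×10⁻⁶×83×425 + 17.1×10⁻⁶×83×825 = 1.774 mm.
The rigid supports impose zero overall length change; the single axial force P common to all segments must satisfy P Σ Lᵢ/(AᵢEᵢ) = δ_free.
Σ Lᵢ/(AᵢEᵢ) = 425/(575×200×10³) + 825/(1150×105×10³) = 1.053×10⁻⁵ mm/N.
P = 1.774 / 1.053×10⁻⁵ = 168500 N = 168.5 kN, tensile.
For the bronze segment, free thermal change = 17.1×10⁻⁶×83×825 = 1.171 mm and elastic change from P = 168500×825/(1150×105×10³) = 1.151 mm; these oppose, so the net change is 0.0196 mm (segment shortens).

|ΔL| ≈ 0.0196 mm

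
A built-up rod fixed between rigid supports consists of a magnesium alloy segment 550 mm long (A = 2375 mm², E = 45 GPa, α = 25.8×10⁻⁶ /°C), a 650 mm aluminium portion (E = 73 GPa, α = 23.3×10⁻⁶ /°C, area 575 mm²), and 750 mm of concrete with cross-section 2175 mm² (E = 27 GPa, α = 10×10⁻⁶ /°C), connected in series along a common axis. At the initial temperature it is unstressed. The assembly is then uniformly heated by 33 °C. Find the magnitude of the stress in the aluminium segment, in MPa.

If the supports were absent, the total length change would be Σ αᵢΔT Lᵢ = 25.8×10⁻⁶×33×550 + 23.3×10⁻⁶×33×650 + 10×10⁻⁶×33×750 = 1.216 mm.
Since the ends are fixed, an axial force P builds up, equal in every segment, with P · Σ Lᵢ/(AᵢEᵢ) = δ_free.
Σ Lᵢ/(AᵢEᵢ) = 550/(2375×45×10³) + 650/(575×73×10³) + 750/(2175×27×10³) = 3.34×10⁻⁵ mm/N.
P = 1.216 / 3.34×10⁻⁵ = 36390 N = 36.39 kN, compressive.
σ_{aluminium} = P / A = 36390 / 575 = 63.29 MPa.

σ ≈ 63.3 MPa (compressive)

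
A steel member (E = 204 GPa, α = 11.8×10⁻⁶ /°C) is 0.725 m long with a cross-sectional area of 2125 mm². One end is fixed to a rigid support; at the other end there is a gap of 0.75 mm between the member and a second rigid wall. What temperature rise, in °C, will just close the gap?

ΔT ≈ 87.7 °C

Contact occurs when the free expansion equals the gap: αΔT L = 0.75 mm.
ΔT = 0.75 / (11.8×10⁻⁶ × 725) = 87.67 °C.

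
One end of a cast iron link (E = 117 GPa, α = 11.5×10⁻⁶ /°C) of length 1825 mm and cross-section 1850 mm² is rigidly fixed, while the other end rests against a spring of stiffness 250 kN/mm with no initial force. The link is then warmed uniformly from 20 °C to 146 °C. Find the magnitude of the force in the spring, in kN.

If the spring were absent the link would lengthen by αΔT L = 11.5×10⁻⁶ × 126 × 1825 = 2.644 mm.
Let P be the compressive force at the spring. The link shortens elastically by PL/(AE) and the spring compresses by P/k; together these equal δ_free.
So P = δ_free / [L/(AE) + 1/k] = 2.644 / [ 1825/(1850×117×10³) + 1/(250×10³) ].
P = 2.644 / 1.243×10⁻⁵ = 212700 N.

P ≈ 213 kN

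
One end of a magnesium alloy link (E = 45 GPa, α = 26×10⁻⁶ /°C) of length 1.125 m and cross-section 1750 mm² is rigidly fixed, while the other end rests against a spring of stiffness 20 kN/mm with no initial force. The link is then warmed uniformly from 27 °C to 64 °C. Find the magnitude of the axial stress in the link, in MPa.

Free thermal expansion: δ_free = αΔT L = 26×10⁻⁶ × 37 × 1125 = 1.082 mm.
With a force P in the spring, the elastic change of the link is PL/(AE) and that of the spring is P/k; compatibility requires their sum to equal δ_free.
P [ L/(AE) + 1/k ] = δ_free → P [ 1125/(1750×45×10³) + 1/(20×10³) ] = 1.082.
P = 1.082 / 6.429×10⁻⁵ = 16840 N.
σ = P/A = 16840/1750 = 9.62 MPa.

σ ≈ 9.62 MPa (compressive)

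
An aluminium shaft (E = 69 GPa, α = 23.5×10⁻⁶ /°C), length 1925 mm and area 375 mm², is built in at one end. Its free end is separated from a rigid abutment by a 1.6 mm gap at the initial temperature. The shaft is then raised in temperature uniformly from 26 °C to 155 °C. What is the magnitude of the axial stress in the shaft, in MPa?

σ ≈ 152 MPa (compressive)

Unrestrained expansion: δ_free = αΔT L = 23.5×10⁻⁶ × 129 × 1925 = 5.836 mm.
This exceeds the 1.6 mm gap, so the wall pushes back. The portion of expansion that must be recovered elastically is δ_free − gap = 5.836 − 1.6 = 4.236 mm.
Compatibility: PL/(AE) = 4.236 mm, so σ = P/A = E × (4.236/1925) = 151.8 MPa.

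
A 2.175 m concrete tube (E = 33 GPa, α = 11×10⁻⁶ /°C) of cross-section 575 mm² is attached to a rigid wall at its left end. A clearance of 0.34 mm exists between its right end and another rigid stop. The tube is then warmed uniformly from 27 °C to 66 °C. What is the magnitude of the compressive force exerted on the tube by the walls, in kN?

P ≈ 5.17 kN

Free thermal elongation = αΔT L = 11×10⁻⁶ × 39 × 2175 = 0.9331 mm.
After closing the 0.34 mm clearance, 0.9331 − 0.34 = 0.5931 mm of expansion remains to be suppressed by the wall.
That suppressed elongation corresponds to σ = E·Δ/L = 33×10³ × 0.5931/2175 = 8.998 MPa.
P = σA = 8.998 × 575 = 5.174 kN.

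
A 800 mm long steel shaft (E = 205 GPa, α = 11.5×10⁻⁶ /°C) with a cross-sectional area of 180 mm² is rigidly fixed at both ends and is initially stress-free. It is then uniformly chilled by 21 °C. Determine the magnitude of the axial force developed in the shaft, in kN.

Full restraint means ε = 0, so the stress is σ = EαΔT = 205×10³ × 11.5×10⁻⁶ × 21 = 49.51 MPa.
Then P = σA = 49.51 × 180 mm² = 8.911 kN, tensile.

P ≈ 8.91 kN (tensile)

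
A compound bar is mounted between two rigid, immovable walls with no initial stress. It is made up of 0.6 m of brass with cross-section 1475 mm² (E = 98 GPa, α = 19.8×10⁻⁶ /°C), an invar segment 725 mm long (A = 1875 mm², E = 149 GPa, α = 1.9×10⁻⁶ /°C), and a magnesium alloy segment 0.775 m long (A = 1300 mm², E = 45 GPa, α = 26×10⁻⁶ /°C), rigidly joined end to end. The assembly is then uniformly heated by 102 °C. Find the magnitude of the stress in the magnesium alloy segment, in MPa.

σ ≈ 131 MPa (compressive)

If the supports were absent, the total length change would be Σ αᵢΔT Lᵢ = 19.8×10⁻⁶×102×600 + 1.9×10⁻⁶×102×725 + 26×10⁻⁶×102×775 = 3.408 mm.
The rigid supports impose zero overall length change; the single axial force P common to all segments must satisfy P Σ Lᵢ/(AᵢEᵢ) = δ_free.
Σ Lᵢ/(AᵢEᵢ) = 600/(1475×98×10³) + 725/(1875×149×10³) + 775/(1300×45×10³) = 1.999×10⁻⁵ mm/N.
P = 3.408 / 1.999×10⁻⁵ = 170400 N = 170.4 kN, compressive.
σ_{magnesium alloy} = P / A = 170400 / 1300 = 131.1 MPa.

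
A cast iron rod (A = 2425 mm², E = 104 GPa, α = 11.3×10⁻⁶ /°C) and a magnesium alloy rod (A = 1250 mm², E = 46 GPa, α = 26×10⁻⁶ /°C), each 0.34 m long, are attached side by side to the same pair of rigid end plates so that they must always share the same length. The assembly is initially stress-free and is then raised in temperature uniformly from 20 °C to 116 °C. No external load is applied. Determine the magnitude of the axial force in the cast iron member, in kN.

The magnesium alloy has the larger α, so on heating it would change length more than the cast iron if both were free. The rigid plates force a common final length, so the magnesium alloy is put into compression and the cast iron into tension, with equal and opposite forces P (no external load).
Equating the net (thermal + elastic) strains gives |α₁ − α₂|·ΔT = P·[1/(A₁E₁) + 1/(A₂E₂)].
|α₁ − α₂|·ΔT = 14.7×10⁻⁶ × 96 = 0.001411.
1/(A₁E₁) + 1/(A₂E₂) = 1/(2425×104×10³) + 1/(1250×46×10³) = 2.136×10⁻⁸ N⁻¹.
P = 0.001411 / 2.136×10⁻⁸ = 66080 N = 66.08 kN.

P ≈ 66.1 kN (tensile in the cast iron)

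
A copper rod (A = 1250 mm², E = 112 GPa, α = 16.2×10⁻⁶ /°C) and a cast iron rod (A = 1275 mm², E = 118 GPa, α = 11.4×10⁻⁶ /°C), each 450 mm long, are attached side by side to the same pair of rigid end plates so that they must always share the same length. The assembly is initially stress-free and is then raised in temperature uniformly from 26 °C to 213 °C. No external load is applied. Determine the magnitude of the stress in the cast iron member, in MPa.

σ ≈ 51.1 MPa (tensile)

The copper has the larger α, so on heating it would change length more than the cast iron if both were free. The rigid plates force a common final length, so the copper is put into compression and the cast iron into tension, with equal and opposite forces P (no external load).
Equating the net (thermal + elastic) strains gives |α₁ − α₂|·ΔT = P·[1/(A₁E₁) + 1/(A₂E₂)].
|α₁ − α₂|·ΔT = 4.8×10⁻⁶ × 187 = 0.0008976.
1/(A₁E₁) + 1/(A₂E₂) = 1/(1250×112×10³) + 1/(1275×118×10³) = 1.379×10⁻⁸ N⁻¹.
So P = 0.0008976 / 1.379×10⁻⁸ = 65.09 kN.
σ_{cast iron} = P/A₂ = 65090/1275 = 51.05 MPa, tensile.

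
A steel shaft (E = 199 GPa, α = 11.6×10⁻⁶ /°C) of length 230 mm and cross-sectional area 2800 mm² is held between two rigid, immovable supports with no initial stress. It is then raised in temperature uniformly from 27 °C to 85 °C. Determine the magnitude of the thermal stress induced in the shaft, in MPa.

σ ≈ 134 MPa (compressive)

Because both ends are immovable the net strain is zero, and the suppressed thermal strain is αΔT = 11.6×10⁻⁶ × 58 = 672.8×10⁻⁶.
The stress required to suppress this strain is σ = Eε = 199×10³ × 672.8×10⁻⁶ = 133.9 MPa, compressive since the shaft is trying to expand.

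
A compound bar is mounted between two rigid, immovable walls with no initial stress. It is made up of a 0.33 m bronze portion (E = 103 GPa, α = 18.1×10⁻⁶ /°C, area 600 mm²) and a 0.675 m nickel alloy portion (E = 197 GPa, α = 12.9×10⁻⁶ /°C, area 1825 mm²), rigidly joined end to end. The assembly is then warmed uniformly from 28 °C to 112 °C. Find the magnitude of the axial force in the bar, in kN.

If the supports were absent, the total length change would be Σ αᵢΔT Lᵢ = 18.1×10⁻⁶×84×330 + 12.9×10⁻⁶×84×675 = 1.233 mm.
The rigid supports impose zero overall length change; the single axial force P common to all segments must satisfy P Σ Lᵢ/(AᵢEᵢ) = δ_free.
The series flexibility is Σ Lᵢ/(AᵢEᵢ) = 330/(600×103×10³) + 675/(1825×197×10³) = 7.217×10⁻⁶ mm/N.
So P = 1.233 / 7.217×10⁻⁶ = 170.9 kN, compressive.

P ≈ 171 kN (compressive)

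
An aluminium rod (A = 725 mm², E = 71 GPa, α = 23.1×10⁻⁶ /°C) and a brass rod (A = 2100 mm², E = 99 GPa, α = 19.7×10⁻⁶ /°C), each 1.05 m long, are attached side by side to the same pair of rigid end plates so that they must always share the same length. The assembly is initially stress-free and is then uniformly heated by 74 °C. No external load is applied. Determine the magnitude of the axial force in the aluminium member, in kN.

The aluminium has the larger α, so on heating it would change length more than the brass if both were free. The rigid plates force a common final length, so the aluminium is put into compression and the brass into tension, with equal and opposite forces P (no external load).
Setting the final lengths equal and cancelling L: (α₁ − α₂)ΔT = P/(A₁E₁) + P/(A₂E₂).
|α₁ − α₂|·ΔT = 3.4×10⁻⁶ × 74 = 0.0002516.
1/(A₁E₁) + 1/(A₂E₂) = 1/(725×71×10³) + 1/(2100×99×10³) = 2.424×10⁻⁸ N⁻¹.
So P = 0.0002516 / 2.424×10⁻⁸ = 10.38 kN.

P ≈ 10.4 kN (compressive in the aluminium)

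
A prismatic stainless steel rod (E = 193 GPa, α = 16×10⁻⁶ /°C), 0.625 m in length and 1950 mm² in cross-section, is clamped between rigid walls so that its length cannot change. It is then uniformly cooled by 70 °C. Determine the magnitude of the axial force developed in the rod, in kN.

With zero net strain, σ = E·αΔT = 193 GPa × 16×10⁻⁶ × 70 = 216.2 MPa.
P = AEαΔT = 1950 × 193×10³ × 16×10⁻⁶ × 70 = 421.5 kN (tensile).

P ≈ 422 kN (tensile)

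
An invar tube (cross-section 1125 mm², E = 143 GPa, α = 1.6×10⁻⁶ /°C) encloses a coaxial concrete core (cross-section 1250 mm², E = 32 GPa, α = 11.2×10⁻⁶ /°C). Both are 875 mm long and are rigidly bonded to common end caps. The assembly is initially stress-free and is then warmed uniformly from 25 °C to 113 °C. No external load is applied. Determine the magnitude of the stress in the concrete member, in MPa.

Equilibrium of a rigid end plate with no external load gives equal and opposite internal forces ±P in the two members. Since α_{concrete} > α_{invar}, heating drives the concrete into compression and the invar into tension.
Equating the net (thermal + elastic) strains gives |α₁ − α₂|·ΔT = P·[1/(A₁E₁) + 1/(A₂E₂)].
|α₁ − α₂|·ΔT = 9.6×10⁻⁶ × 88 = 0.0008448.
1/(A₁E₁) + 1/(A₂E₂) = 1/(1125×143×10³) + 1/(1250×32×10³) = 3.122×10⁻⁸ N⁻¹.
P = 0.0008448 / 3.122×10⁻⁸ = 27060 N = 27.06 kN.
σ_{concrete} = P/A₂ = 27060/1250 = 21.65 MPa, compressive.

σ ≈ 21.7 MPa (compressive)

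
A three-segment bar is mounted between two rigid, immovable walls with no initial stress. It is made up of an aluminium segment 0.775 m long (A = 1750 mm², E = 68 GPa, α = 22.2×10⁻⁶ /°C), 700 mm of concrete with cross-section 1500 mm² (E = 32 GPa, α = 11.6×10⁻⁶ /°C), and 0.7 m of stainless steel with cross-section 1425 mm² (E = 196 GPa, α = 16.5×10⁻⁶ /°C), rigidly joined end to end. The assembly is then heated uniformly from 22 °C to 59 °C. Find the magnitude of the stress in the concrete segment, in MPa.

Free thermal expansion of the whole bar: Σ αᵢΔT Lᵢ = 22.2×10⁻⁶×37×775 + 11.6×10⁻⁶×37×700 + 16.5×10⁻⁶×37×700 = 1.364 mm.
The rigid supports impose zero overall length change; the single axial force P common to all segments must satisfy P Σ Lᵢ/(AᵢEᵢ) = δ_free.
Σ Lᵢ/(AᵢEᵢ) = 775/(1750×68×10³) + 700/(1500×32×10³) + 700/(1425×196×10³) = 2.36×10⁻⁵ mm/N.
Hence P = δ_free / Σ(L/AE) = 1.364/2.36×10⁻⁵ = 57.81 kN (compressive).
σ_{concrete} = P / A = 57810 / 1500 = 38.54 MPa.

σ ≈ 38.5 MPa (compressive)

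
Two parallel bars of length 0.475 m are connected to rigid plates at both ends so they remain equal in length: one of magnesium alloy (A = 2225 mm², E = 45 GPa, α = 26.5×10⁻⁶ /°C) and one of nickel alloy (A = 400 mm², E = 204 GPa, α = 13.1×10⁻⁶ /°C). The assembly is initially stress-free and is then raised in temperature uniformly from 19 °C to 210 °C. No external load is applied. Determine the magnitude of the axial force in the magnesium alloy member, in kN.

P ≈ 115 kN (compressive in the magnesium alloy)

Both members must finish at the same length. With the larger α, the magnesium alloy tends to over-expand; the plates restrain it, putting the magnesium alloy in compression and the nickel alloy in tension. With no external load the two internal forces are equal and opposite, magnitude P.
Compatibility of the two members (thermal + elastic change equal): (α₁ − α₂)ΔT = P·[1/(A₁E₁) + 1/(A₂E₂)].
|α₁ − α₂|·ΔT = 13.4×10⁻⁶ × 191 = 0.002559.
1/(A₁E₁) + 1/(A₂E₂) = 1/(2225×45×10³) + 1/(400×204×10³) = 2.224×10⁻⁸ N⁻¹.
P = 0.002559 / 2.224×10⁻⁸ = 115100 N = 115.1 kN.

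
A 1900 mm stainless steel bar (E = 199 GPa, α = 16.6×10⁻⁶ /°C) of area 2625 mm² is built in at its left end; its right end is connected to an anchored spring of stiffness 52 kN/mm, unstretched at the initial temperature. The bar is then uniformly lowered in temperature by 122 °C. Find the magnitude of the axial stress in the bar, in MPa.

σ ≈ 64.1 MPa (tensile)

The unrestrained thermal change is αΔT L = 16.6×10⁻⁶ × 122 × 1900 = 3.848 mm.
With a force P in the spring, the elastic change of the bar is PL/(AE) and that of the spring is P/k; compatibility requires their sum to equal δ_free.
So P = δ_free / [L/(AE) + 1/k] = 3.848 / [ 1900/(2625×199×10³) + 1/(52×10³) ].
P = 3.848 / 2.287×10⁻⁵ = 168300 N.
σ = P/A = 168300/2625 = 64.1 MPa.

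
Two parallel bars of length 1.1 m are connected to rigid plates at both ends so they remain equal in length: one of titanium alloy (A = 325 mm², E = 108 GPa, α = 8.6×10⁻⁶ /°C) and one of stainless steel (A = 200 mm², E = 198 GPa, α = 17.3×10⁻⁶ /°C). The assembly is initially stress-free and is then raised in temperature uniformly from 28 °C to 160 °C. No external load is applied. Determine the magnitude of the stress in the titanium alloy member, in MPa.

Both members must finish at the same length. With the larger α, the stainless steel tends to over-expand; the plates restrain it, putting the stainless steel in compression and the titanium alloy in tension. With no external load the two internal forces are equal and opposite, magnitude P.
Compatibility of the two members (thermal + elastic change equal): (α₁ − α₂)ΔT = P·[1/(A₁E₁) + 1/(A₂E₂)].
|α₁ − α₂|·ΔT = 8.7×10⁻⁶ × 132 = 0.001148.
1/(A₁E₁) + 1/(A₂E₂) = 1/(325×108×10³) + 1/(200×198×10³) = 5.374×10⁻⁸ N⁻¹.
So P = 0.001148 / 5.374×10⁻⁸ = 21.37 kN.
σ_{titanium alloy} = P/A₁ = 21370/325 = 65.75 MPa, tensile.

σ ≈ 65.7 MPa (tensile)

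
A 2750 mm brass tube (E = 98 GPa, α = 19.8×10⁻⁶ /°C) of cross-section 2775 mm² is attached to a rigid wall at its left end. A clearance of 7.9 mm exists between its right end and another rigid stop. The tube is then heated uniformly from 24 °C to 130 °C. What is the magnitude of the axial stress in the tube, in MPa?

Unrestrained expansion: δ_free = αΔT L = 19.8×10⁻⁶ × 106 × 2750 = 5.772 mm.
Since δ_free = 5.77 mm is less than the 7.9 mm gap, the tube never touches the wall. No axial force develops.

σ ≈ 0 MPa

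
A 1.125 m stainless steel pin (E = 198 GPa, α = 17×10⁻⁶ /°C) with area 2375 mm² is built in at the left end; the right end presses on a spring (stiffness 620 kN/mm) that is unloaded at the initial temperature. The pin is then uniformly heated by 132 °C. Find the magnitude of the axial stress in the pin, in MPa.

σ ≈ 265 MPa (compressive)

Free thermal expansion: δ_free = αΔT L = 17×10⁻⁶ × 132 × 1125 = 2.524 mm.
Let P be the compressive force at the spring. The pin shortens elastically by PL/(AE) and the spring compresses by P/k; together these equal δ_free.
P [ L/(AE) + 1/k ] = δ_free → P [ 1125/(2375×198×10³) + 1/(620×10³) ] = 2.524.
P = 2.524 / 4.005×10⁻⁶ = 630300 N.
σ = P/A = 630300/2375 = 265.4 MPa.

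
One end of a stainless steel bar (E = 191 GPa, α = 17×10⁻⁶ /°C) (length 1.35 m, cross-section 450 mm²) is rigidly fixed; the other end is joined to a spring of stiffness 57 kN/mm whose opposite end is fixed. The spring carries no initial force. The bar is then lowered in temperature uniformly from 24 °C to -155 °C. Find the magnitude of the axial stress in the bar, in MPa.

Free thermal contraction: δ_free = αΔT L = 17×10⁻⁶ × 179 × 1350 = 4.108 mm.
Let P be the tensile force in the spring. The bar extends elastically by PL/(AE) and the spring stretches by P/k; together these equal δ_free.
So P = δ_free / [L/(AE) + 1/k] = 4.108 / [ 1350/(450×191×10³) + 1/(57×10³) ].
P = 4.108 / 3.325×10⁻⁵ = 123500 N.
σ = P/A = 123500/450 = 274.6 MPa.

σ ≈ 275 MPa (tensile)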